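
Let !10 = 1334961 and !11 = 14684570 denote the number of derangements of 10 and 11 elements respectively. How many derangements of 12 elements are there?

176214841

!12 = (12-1)·(!11 + !10) = 11·(14684570 + 1334961) = 11·16019531 = 176214841.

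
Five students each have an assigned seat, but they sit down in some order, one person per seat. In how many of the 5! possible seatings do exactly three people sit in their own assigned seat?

10

Pick the 3 fixed positions: C(5,3) = 10 ways.
The remaining 2 must be deranged: !2 = 1.
Total: 10 × 1 = 10.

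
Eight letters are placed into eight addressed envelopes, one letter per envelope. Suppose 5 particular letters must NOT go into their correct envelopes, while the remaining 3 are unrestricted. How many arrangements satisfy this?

21234

Let A_j be the event that the j-th constrained one is fixed. By inclusion-exclusion over the 5 events:
Σ_{j=0}^{5} (-1)^j C(5,j)(8-j)!
= C(5,0)·8! - C(5,1)·7! + C(5,2)·6! - C(5,3)·5! + C(5,4)·4! - C(5,5)·3!
= 40320 - 25200 + 7200 - 1200 + 120 - 6
= 21234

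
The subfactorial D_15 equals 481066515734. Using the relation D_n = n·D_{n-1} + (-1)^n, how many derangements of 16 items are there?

7697064251745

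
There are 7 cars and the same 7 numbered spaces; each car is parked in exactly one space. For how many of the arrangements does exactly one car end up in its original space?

1855

Choose which one of the 7 is fixed: C(7,1) = 7.
The other 6 form a derangement: !6 = 265.
Total: 7 × 265 = 1855.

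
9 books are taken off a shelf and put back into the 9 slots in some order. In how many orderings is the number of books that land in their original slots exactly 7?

36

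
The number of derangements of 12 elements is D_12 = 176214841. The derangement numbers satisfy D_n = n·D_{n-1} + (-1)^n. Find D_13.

D_13 = 13·176214841 - 1 = 2290792932.

2290792932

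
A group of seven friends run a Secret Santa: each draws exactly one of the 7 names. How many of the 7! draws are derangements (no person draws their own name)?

1854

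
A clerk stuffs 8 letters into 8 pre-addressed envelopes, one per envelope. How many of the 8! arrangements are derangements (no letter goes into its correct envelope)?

14833

Use !n = n·!(n-1) + (-1)^n.
!8 = 8·1854 + 1 = 14833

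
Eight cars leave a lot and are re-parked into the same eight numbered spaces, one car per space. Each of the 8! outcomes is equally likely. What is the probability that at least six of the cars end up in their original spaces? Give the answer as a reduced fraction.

29/40320

Favorable outcomes: Σ_{i≥6} C(8,i)·!(8-i) = 28·1 + 8·0 + 1·1 = 29.
Total outcomes: 8! = 40320.
Probability = 29/40320 = 29/40320.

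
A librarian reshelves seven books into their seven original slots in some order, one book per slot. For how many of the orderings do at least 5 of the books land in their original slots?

Sum C(7,i)·!(7-i) for i = 5..7:
  i=5: C(7,5)·!2 = 21·1 = 21
  i=6: C(7,6)·!1 = 7·0 = 0
  i=7: C(7,7)·!0 = 1·1 = 1
Total = 22.

22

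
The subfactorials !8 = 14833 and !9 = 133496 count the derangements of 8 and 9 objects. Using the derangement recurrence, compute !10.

!10 = (10-1)·(!9 + !8) = 9·(133496 + 14833) = 9·148329 = 1334961.

1334961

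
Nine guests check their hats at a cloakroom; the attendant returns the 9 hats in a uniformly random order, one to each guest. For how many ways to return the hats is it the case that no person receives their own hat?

133496

The number of derangements of 9 is !9 = Σ_{k=0}^{9} (-1)^k·9!/k!
= 9! - 9!/1! + 9!/2! - 9!/3! + 9!/4! - 9!/5! + 9!/6! - 9!/7! + 9!/8! - 9!/9!
= 362880 - 362880 + 181440 - 60480 + 15120 - 3024 + 504 - 72 + 9 - 1
= 133496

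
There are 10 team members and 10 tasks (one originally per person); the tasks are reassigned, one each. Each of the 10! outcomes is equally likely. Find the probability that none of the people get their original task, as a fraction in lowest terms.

Favorable outcomes: !10 = 1334961.
Total outcomes: 10! = 3628800.
Probability = 1334961/3628800 = 16481/44800.

16481/44800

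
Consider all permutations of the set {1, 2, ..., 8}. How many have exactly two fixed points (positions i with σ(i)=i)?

Choose which 2 of the 8 are fixed: C(8,2) = 28.
The remaining 6 must be deranged: !6 = 265.
Total: 28 × 265 = 7420.

7420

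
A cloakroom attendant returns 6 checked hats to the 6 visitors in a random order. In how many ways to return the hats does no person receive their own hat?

The number of derangements of 6 is !6 = Σ_{k=0}^{6} (-1)^k·6!/k!
= 6! - 6!/1! + 6!/2! - 6!/3! + 6!/4! - 6!/5! + 6!/6!
= 720 - 720 + 360 - 120 + 30 - 6 + 1
= 265

265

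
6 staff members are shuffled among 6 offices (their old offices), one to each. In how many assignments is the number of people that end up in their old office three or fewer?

Sum C(6,i)·!(6-i) for i = 0..3:
  i=0: C(6,0)·!6 = 1·265 = 265
  i=1: C(6,1)·!5 = 6·44 = 264
  i=2: C(6,2)·!4 = 15·9 = 135
  i=3: C(6,3)·!3 = 20·2 = 40
Total = 704.

704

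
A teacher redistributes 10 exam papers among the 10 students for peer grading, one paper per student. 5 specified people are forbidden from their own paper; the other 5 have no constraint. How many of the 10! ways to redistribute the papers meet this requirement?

Inclusion-exclusion on the 5 forbidden self-matches:
Σ_{j=0}^{5} (-1)^j C(5,j)(10-j)!
= C(5,0)·10! - C(5,1)·9! + C(5,2)·8! - C(5,3)·7! + C(5,4)·6! - C(5,5)·5!
= 3628800 - 1814400 + 403200 - 50400 + 3600 - 120
= 2170680

2170680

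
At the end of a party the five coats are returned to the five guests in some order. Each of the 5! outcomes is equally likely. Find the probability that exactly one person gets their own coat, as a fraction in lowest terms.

3/8

Favorable outcomes: C(5,1)·!4 = 5·9 = 45.
Total outcomes: 5! = 120.
Probability = 45/120 = 3/8.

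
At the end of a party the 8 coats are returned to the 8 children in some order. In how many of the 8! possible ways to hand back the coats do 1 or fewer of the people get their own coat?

# with exactly i fixed is C(8,i)·!(8-i); sum over i=0..1:
  i=0: C(8,0)·!8 = 1·14833 = 14833
  i=1: C(8,1)·!7 = 8·1854 = 14832
Total = 29665.

29665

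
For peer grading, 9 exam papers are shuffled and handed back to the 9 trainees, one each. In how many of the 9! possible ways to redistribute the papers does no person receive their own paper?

133496

Recurrence: !9 = 8·(!8 + !7).
!9 = 8·(14833 + 1854) = 8·16687 = 133496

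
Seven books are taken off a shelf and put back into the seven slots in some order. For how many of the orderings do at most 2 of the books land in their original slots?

# with exactly i fixed is C(7,i)·!(7-i); sum over i=0..2:
  i=0: C(7,0)·!7 = 1·1854 = 1854
  i=1: C(7,1)·!6 = 7·265 = 1855
  i=2: C(7,2)·!5 = 21·44 = 924
Total = 4633.

4633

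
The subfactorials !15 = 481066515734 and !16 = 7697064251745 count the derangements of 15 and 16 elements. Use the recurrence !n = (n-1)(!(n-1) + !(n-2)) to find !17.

130850092279664

!17 = (17-1)·(!16 + !15) = 16·(7697064251745 + 481066515734) = 16·8178130767479 = 130850092279664.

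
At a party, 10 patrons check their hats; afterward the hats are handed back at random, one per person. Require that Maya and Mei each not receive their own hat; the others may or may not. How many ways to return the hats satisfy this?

2943360

Inclusion-exclusion on the 2 forbidden self-matches:
Σ_{j=0}^{2} (-1)^j C(2,j)(10-j)!
= C(2,0)·10! - C(2,1)·9! + C(2,2)·8!
= 3628800 - 725760 + 40320
= 2943360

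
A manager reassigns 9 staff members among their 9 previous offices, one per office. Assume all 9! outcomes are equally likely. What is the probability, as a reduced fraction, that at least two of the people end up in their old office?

95887/362880

Favorable outcomes: Σ_{i≥2} C(9,i)·!(9-i) = 36·1854 + 84·265 + 126·44 + 126·9 + 84·2 + 36·1 + 9·0 + 1·1 = 95887.
Total outcomes: 9! = 362880.
Probability = 95887/362880 = 95887/362880.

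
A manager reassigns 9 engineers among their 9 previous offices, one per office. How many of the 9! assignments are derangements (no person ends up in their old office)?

133496

The subfactorial !9 = [9!/e] (nearest integer).
9! = 362880, and 362880/e ≈ 133496.09, so !9 = 133496.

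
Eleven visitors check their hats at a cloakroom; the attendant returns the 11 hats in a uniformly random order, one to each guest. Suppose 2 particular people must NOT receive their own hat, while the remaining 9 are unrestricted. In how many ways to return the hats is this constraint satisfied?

Inclusion-exclusion on the 2 forbidden self-matches:
Σ_{j=0}^{2} (-1)^j C(2,j)(11-j)!
= C(2,0)·11! - C(2,1)·10! + C(2,2)·9!
= 39916800 - 7257600 + 362880
= 33022080

33022080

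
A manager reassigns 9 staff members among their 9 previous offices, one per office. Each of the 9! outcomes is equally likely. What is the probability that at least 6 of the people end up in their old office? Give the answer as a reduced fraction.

Favorable outcomes: Σ_{i≥6} C(9,i)·!(9-i) = 84·2 + 36·1 + 9·0 + 1·1 = 205.
Total outcomes: 9! = 362880.
Probability = 205/362880 = 41/72576.

41/72576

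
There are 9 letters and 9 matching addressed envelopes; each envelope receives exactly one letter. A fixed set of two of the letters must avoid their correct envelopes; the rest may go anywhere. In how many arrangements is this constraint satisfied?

Inclusion-exclusion on the 2 forbidden self-matches:
Σ_{j=0}^{2} (-1)^j C(2,j)(9-j)!
= C(2,0)·9! - C(2,1)·8! + C(2,2)·7!
= 362880 - 80640 + 5040
= 287280

287280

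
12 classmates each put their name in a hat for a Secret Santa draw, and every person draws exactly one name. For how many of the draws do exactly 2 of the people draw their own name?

Choose which 2 of the 12 are fixed: C(12,2) = 66.
The remaining 10 must be deranged: !10 = 1334961.
Total: 66 × 1334961 = 88107426.

88107426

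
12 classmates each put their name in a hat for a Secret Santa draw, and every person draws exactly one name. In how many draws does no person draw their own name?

176214841

!12 = 12! · Σ_{k=0}^{12} (-1)^k/k!
= 12! - 12!/1! + 12!/2! - 12!/3! + 12!/4! - 12!/5! + 12!/6! - 12!/7! + 12!/8! - 12!/9! + 12!/10! - 12!/11! + 12!/12!
= 479001600 - 479001600 + 239500800 - 79833600 + 19958400 - 3991680 + 665280 - 95040 + 11880 - 1320 + 132 - 12 + 1
= 176214841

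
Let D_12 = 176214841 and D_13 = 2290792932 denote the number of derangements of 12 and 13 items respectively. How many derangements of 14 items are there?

32071101049

D_14 = (14-1)·(D_13 + D_12) = 13·(2290792932 + 176214841) = 13·2467007773 = 32071101049.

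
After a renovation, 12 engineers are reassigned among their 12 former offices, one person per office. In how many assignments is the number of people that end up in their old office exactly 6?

244860

Choose which 6 of the 12 are fixed: C(12,6) = 924.
The remaining 6 must be deranged: !6 = 265.
Total: 924 × 265 = 244860.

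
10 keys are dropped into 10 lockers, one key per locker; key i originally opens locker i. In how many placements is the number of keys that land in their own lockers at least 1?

2293839

Sum C(10,i)·!(10-i) for i = 1..10:
  i=1: C(10,1)·!9 = 10·133496 = 1334960
  i=2: C(10,2)·!8 = 45·14833 = 667485
  i=3: C(10,3)·!7 = 120·1854 = 222480
  i=4: C(10,4)·!6 = 210·265 = 55650
  i=5: C(10,5)·!5 = 252·44 = 11088
  i=6: C(10,6)·!4 = 210·9 = 1890
  i=7: C(10,7)·!3 = 120·2 = 240
  i=8: C(10,8)·!2 = 45·1 = 45
  i=9: C(10,9)·!1 = 10·0 = 0
  i=10: C(10,10)·!0 = 1·1 = 1
Total = 2293839.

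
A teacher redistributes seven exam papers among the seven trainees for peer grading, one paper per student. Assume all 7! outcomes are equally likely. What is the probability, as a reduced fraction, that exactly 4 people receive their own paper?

Favorable outcomes: C(7,4)·!3 = 35·2 = 70.
Total outcomes: 7! = 5040.
Probability = 70/5040 = 1/72.

1/72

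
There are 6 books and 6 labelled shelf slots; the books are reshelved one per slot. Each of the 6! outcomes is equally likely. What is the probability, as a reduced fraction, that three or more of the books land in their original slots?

7/90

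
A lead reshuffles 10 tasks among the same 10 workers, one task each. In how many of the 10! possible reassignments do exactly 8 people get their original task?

45

Pick the 8 fixed positions: C(10,8) = 45 ways.
The remaining 2 must be deranged: !2 = 1.
Total: 45 × 1 = 45.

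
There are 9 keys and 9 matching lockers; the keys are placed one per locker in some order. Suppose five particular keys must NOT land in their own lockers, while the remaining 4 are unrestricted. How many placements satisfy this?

Let A_j be the event that the j-th constrained one is fixed. By inclusion-exclusion over the 5 events:
Σ_{j=0}^{5} (-1)^j C(5,j)(9-j)!
= C(5,0)·9! - C(5,1)·8! + C(5,2)·7! - C(5,3)·6! + C(5,4)·5! - C(5,5)·4!
= 362880 - 201600 + 50400 - 7200 + 600 - 24
= 205056

205056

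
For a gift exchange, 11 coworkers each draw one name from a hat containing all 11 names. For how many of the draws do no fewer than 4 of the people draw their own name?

757934

Sum C(11,i)·!(11-i) for i = 4..11:
  i=4: C(11,4)·!7 = 330·1854 = 611820
  i=5: C(11,5)·!6 = 462·265 = 122430
  i=6: C(11,6)·!5 = 462·44 = 20328
  i=7: C(11,7)·!4 = 330·9 = 2970
  i=8: C(11,8)·!3 = 165·2 = 330
  i=9: C(11,9)·!2 = 55·1 = 55
  i=10: C(11,10)·!1 = 11·0 = 0
  i=11: C(11,11)·!0 = 1·1 = 1
Total = 757934.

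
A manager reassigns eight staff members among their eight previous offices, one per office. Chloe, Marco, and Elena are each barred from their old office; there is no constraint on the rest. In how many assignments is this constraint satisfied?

27240

Inclusion-exclusion on the 3 forbidden self-matches:
Σ_{j=0}^{3} (-1)^j C(3,j)(8-j)!
= C(3,0)·8! - C(3,1)·7! + C(3,2)·6! - C(3,3)·5!
= 40320 - 15120 + 2160 - 120
= 27240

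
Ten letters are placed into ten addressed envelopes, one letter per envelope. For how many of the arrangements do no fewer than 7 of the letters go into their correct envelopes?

286

Sum C(10,i)·!(10-i) for i = 7..10:
  i=7: C(10,7)·!3 = 120·2 = 240
  i=8: C(10,8)·!2 = 45·1 = 45
  i=9: C(10,9)·!1 = 10·0 = 0
  i=10: C(10,10)·!0 = 1·1 = 1
Total = 286.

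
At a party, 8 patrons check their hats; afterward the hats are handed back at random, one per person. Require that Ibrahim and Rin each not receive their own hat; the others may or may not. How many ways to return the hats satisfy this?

30960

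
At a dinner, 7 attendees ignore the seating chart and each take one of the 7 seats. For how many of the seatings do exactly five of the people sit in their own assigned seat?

21

Choose which 5 of the 7 are fixed: C(7,5) = 21.
The remaining 2 must be deranged: !2 = 1.
Total: 21 × 1 = 21.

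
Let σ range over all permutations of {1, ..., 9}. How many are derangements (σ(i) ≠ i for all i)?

Use !n = (n-1)(!(n-1) + !(n-2)).
!9 = 8·(14833 + 1854) = 8·16687 = 133496

133496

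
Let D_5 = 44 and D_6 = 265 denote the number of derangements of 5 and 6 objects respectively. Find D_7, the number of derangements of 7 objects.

D_7 = (7-1)·(D_6 + D_5) = 6·(265 + 44) = 6·309 = 1854.

1854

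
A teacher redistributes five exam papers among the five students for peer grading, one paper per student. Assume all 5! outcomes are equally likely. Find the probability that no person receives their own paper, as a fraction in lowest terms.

11/30

Favorable outcomes: !5 = 44.
Total outcomes: 5! = 120.
Probability = 44/120 = 11/30.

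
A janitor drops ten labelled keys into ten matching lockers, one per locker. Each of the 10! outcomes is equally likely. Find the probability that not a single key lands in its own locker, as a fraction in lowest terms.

16481/44800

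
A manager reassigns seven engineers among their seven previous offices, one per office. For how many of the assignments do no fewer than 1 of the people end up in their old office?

# with exactly i fixed is C(7,i)·!(7-i); sum over i=1..7:
  i=1: C(7,1)·!6 = 7·265 = 1855
  i=2: C(7,2)·!5 = 21·44 = 924
  i=3: C(7,3)·!4 = 35·9 = 315
  i=4: C(7,4)·!3 = 35·2 = 70
  i=5: C(7,5)·!2 = 21·1 = 21
  i=6: C(7,6)·!1 = 7·0 = 0
  i=7: C(7,7)·!0 = 1·1 = 1
Total = 3186.

3186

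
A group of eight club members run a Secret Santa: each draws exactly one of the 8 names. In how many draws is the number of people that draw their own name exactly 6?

Choose which 6 of the 8 are fixed: C(8,6) = 28.
The remaining 2 must be deranged: !2 = 1.
Total: 28 × 1 = 28.

28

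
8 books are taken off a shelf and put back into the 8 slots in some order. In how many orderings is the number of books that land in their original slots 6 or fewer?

# with exactly i fixed is C(8,i)·!(8-i); sum over i=0..6:
  i=0: C(8,0)·!8 = 1·14833 = 14833
  i=1: C(8,1)·!7 = 8·1854 = 14832
  i=2: C(8,2)·!6 = 28·265 = 7420
  i=3: C(8,3)·!5 = 56·44 = 2464
  i=4: C(8,4)·!4 = 70·9 = 630
  i=5: C(8,5)·!3 = 56·2 = 112
  i=6: C(8,6)·!2 = 28·1 = 28
Total = 40319.

40319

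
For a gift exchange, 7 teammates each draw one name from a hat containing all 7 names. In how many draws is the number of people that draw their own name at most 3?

# with exactly i fixed is C(7,i)·!(7-i); sum over i=0..3:
  i=0: C(7,0)·!7 = 1·1854 = 1854
  i=1: C(7,1)·!6 = 7·265 = 1855
  i=2: C(7,2)·!5 = 21·44 = 924
  i=3: C(7,3)·!4 = 35·9 = 315
Total = 4948.

4948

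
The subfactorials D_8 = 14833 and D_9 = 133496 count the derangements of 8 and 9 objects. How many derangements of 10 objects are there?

1334961

D_10 = (10-1)·(D_9 + D_8) = 9·(133496 + 14833) = 9·148329 = 1334961.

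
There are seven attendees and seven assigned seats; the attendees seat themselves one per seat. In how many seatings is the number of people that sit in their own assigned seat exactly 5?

21

Choose which 5 of the 7 are fixed: C(7,5) = 21.
The other 2 form a derangement: !2 = 1.
Total: 21 × 1 = 21.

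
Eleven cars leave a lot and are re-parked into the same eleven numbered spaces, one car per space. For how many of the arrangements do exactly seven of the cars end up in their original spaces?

2970

Choose which 7 of the 11 are fixed: C(11,7) = 330.
The other 4 form a derangement: !4 = 9.
Total: 330 × 9 = 2970.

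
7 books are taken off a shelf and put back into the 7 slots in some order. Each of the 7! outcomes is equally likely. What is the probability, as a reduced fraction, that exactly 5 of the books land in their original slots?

Favorable outcomes: C(7,5)·!2 = 21·1 = 21.
Total outcomes: 7! = 5040.
Probability = 21/5040 = 1/240.

1/240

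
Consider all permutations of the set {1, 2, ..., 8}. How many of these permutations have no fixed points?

14833

Recurrence: !8 = 8·!7 + (-1)^8.
!8 = 8·1854 + 1 = 14833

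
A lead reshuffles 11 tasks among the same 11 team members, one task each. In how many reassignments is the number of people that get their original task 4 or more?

757934

# with exactly i fixed is C(11,i)·!(11-i); sum over i=4..11:
  i=4: C(11,4)·!7 = 330·1854 = 611820
  i=5: C(11,5)·!6 = 462·265 = 122430
  i=6: C(11,6)·!5 = 462·44 = 20328
  i=7: C(11,7)·!4 = 330·9 = 2970
  i=8: C(11,8)·!3 = 165·2 = 330
  i=9: C(11,9)·!2 = 55·1 = 55
  i=10: C(11,10)·!1 = 11·0 = 0
  i=11: C(11,11)·!0 = 1·1 = 1
Total = 757934.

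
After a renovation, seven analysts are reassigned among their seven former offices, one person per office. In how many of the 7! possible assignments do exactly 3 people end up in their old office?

315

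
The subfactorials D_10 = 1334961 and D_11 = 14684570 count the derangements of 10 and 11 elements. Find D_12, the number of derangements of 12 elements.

D_12 = (12-1)·(D_11 + D_10) = 11·(14684570 + 1334961) = 11·16019531 = 176214841.

176214841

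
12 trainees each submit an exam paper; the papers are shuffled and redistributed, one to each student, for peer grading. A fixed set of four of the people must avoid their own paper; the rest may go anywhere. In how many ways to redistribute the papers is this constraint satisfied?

Let A_j be the event that the j-th constrained one is fixed. By inclusion-exclusion over the 4 events:
Σ_{j=0}^{4} (-1)^j C(4,j)(12-j)!
= C(4,0)·12! - C(4,1)·11! + C(4,2)·10! - C(4,3)·9! + C(4,4)·8!
= 479001600 - 159667200 + 21772800 - 1451520 + 40320
= 339696000

339696000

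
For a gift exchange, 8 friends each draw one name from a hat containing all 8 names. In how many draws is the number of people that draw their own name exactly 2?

7420

Choose which 2 of the 8 are fixed: C(8,2) = 28.
The other 6 form a derangement: !6 = 265.
Total: 28 × 265 = 7420.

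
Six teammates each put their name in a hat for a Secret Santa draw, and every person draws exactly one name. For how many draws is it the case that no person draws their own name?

265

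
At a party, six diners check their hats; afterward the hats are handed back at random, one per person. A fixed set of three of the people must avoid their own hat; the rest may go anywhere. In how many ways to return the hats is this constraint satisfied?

426

Inclusion-exclusion on the 3 forbidden self-matches:
Σ_{j=0}^{3} (-1)^j C(3,j)(6-j)!
= C(3,0)·6! - C(3,1)·5! + C(3,2)·4! - C(3,3)·3!
= 720 - 360 + 72 - 6
= 426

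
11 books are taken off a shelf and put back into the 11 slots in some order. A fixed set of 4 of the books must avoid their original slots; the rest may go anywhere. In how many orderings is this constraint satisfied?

27422640

Inclusion-exclusion on the 4 forbidden self-matches:
Σ_{j=0}^{4} (-1)^j C(4,j)(11-j)!
= C(4,0)·11! - C(4,1)·10! + C(4,2)·9! - C(4,3)·8! + C(4,4)·7!
= 39916800 - 14515200 + 2177280 - 161280 + 5040
= 27422640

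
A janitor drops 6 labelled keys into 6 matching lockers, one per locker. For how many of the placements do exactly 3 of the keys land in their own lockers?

40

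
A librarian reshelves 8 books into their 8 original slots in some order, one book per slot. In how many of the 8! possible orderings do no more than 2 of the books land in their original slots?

# with exactly i fixed is C(8,i)·!(8-i); sum over i=0..2:
  i=0: C(8,0)·!8 = 1·14833 = 14833
  i=1: C(8,1)·!7 = 8·1854 = 14832
  i=2: C(8,2)·!6 = 28·265 = 7420
Total = 37085.

37085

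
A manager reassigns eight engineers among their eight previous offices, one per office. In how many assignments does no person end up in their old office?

The number of derangements of 8 is !8 = Σ_{k=0}^{8} (-1)^k·8!/k!
= 8! - 8!/1! + 8!/2! - 8!/3! + 8!/4! - 8!/5! + 8!/6! - 8!/7! + 8!/8!
= 40320 - 40320 + 20160 - 6720 + 1680 - 336 + 56 - 8 + 1
= 14833

14833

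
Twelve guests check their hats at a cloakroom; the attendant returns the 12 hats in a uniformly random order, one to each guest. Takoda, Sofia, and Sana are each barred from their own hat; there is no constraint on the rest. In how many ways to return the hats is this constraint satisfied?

369774720

Inclusion-exclusion on the 3 forbidden self-matches:
Σ_{j=0}^{3} (-1)^j C(3,j)(12-j)!
= C(3,0)·12! - C(3,1)·11! + C(3,2)·10! - C(3,3)·9!
= 479001600 - 119750400 + 10886400 - 362880
= 369774720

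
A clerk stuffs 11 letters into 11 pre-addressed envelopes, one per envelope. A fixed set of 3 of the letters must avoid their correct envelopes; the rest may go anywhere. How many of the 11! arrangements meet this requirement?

30078720

Let A_j be the event that the j-th constrained one is fixed. By inclusion-exclusion over the 3 events:
Σ_{j=0}^{3} (-1)^j C(3,j)(11-j)!
= C(3,0)·11! - C(3,1)·10! + C(3,2)·9! - C(3,3)·8!
= 39916800 - 10886400 + 1088640 - 40320
= 30078720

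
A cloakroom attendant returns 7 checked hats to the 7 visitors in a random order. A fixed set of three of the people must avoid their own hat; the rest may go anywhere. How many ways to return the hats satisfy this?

Inclusion-exclusion on the 3 forbidden self-matches:
Σ_{j=0}^{3} (-1)^j C(3,j)(7-j)!
= C(3,0)·7! - C(3,1)·6! + C(3,2)·5! - C(3,3)·4!
= 5040 - 2160 + 360 - 24
= 3216

3216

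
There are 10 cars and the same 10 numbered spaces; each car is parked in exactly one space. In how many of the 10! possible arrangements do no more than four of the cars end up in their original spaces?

3615536

Sum C(10,i)·!(10-i) for i = 0..4:
  i=0: C(10,0)·!10 = 1·1334961 = 1334961
  i=1: C(10,1)·!9 = 10·133496 = 1334960
  i=2: C(10,2)·!8 = 45·14833 = 667485
  i=3: C(10,3)·!7 = 120·1854 = 222480
  i=4: C(10,4)·!6 = 210·265 = 55650
Total = 3615536.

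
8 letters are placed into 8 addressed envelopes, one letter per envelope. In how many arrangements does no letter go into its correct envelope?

14833

Use !n = (n-1)(!(n-1) + !(n-2)).
!8 = 7·(1854 + 265) = 7·2119 = 14833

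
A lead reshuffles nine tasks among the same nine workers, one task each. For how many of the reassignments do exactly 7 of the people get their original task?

36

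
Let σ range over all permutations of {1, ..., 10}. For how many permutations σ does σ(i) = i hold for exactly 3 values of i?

222480

Pick the 3 fixed positions: C(10,3) = 120 ways.
The other 7 form a derangement: !7 = 1854.
Total: 120 × 1854 = 222480.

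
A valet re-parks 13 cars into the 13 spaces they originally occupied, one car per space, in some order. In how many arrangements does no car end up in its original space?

2290792932

!13 is the nearest integer to 13!/e.
13! = 6227020800, and 6227020800/e ≈ 2290792932.07, so !13 = 2290792932.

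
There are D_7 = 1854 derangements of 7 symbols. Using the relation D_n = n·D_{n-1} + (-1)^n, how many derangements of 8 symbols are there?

14833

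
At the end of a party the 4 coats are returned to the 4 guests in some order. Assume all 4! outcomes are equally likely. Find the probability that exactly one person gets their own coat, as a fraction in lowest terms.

Favorable outcomes: C(4,1)·!3 = 4·2 = 8.
Total outcomes: 4! = 24.
Probability = 8/24 = 1/3.

1/3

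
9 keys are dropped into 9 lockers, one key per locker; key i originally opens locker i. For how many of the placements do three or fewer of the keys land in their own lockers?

# with exactly i fixed is C(9,i)·!(9-i); sum over i=0..3:
  i=0: C(9,0)·!9 = 1·133496 = 133496
  i=1: C(9,1)·!8 = 9·14833 = 133497
  i=2: C(9,2)·!7 = 36·1854 = 66744
  i=3: C(9,3)·!6 = 84·265 = 22260
Total = 355997.

355997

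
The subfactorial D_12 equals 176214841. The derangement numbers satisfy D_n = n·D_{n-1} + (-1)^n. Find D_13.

D_13 = 13·176214841 - 1 = 2290792932.

2290792932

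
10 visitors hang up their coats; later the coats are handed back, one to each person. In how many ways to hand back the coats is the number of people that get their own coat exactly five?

11088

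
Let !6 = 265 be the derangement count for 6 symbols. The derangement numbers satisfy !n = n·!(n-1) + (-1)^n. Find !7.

1854

!7 = 7·265 - 1 = 1854.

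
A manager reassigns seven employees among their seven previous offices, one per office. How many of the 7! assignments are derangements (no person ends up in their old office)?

!7 is the nearest integer to 7!/e.
7! = 5040, and 5040/e ≈ 1854.11, so !7 = 1854.

1854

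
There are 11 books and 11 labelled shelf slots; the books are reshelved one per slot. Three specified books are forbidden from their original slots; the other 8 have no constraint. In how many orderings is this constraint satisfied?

30078720

Inclusion-exclusion on the 3 forbidden self-matches:
Σ_{j=0}^{3} (-1)^j C(3,j)(11-j)!
= C(3,0)·11! - C(3,1)·10! + C(3,2)·9! - C(3,3)·8!
= 39916800 - 10886400 + 1088640 - 40320
= 30078720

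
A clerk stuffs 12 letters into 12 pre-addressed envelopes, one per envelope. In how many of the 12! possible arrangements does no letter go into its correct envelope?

The subfactorial !12 = [12!/e] (nearest integer).
12! = 479001600, and 479001600/e ≈ 176214840.93, so !12 = 176214841.

176214841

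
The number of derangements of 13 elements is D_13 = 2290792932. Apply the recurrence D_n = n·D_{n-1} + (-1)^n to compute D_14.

32071101049

D_14 = 14·2290792932 + 1 = 32071101049.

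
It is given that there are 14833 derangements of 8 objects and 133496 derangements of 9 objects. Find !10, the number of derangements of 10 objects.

!10 = (10-1)·(!9 + !8) = 9·(133496 + 14833) = 9·148329 = 1334961.

1334961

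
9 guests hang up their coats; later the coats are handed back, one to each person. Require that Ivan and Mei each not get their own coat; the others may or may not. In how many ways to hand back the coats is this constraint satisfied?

Let A_j be the event that the j-th constrained one is fixed. By inclusion-exclusion over the 2 events:
Σ_{j=0}^{2} (-1)^j C(2,j)(9-j)!
= C(2,0)·9! - C(2,1)·8! + C(2,2)·7!
= 362880 - 80640 + 5040
= 287280

287280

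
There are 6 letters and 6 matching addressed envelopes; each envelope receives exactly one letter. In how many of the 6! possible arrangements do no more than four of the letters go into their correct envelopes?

719

Sum C(6,i)·!(6-i) for i = 0..4:
  i=0: C(6,0)·!6 = 1·265 = 265
  i=1: C(6,1)·!5 = 6·44 = 264
  i=2: C(6,2)·!4 = 15·9 = 135
  i=3: C(6,3)·!3 = 20·2 = 40
  i=4: C(6,4)·!2 = 15·1 = 15
Total = 719.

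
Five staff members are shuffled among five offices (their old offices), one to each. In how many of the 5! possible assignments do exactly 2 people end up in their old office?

20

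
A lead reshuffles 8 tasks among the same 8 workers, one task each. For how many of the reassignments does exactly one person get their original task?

14832

Choose which one of the 8 is fixed: C(8,1) = 8.
The other 7 form a derangement: !7 = 1854.
Total: 8 × 1854 = 14832.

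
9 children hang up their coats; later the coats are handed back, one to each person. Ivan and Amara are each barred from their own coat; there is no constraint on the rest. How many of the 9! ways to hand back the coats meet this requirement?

287280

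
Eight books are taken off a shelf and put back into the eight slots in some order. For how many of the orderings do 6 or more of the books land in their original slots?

29

Sum C(8,i)·!(8-i) for i = 6..8:
  i=6: C(8,6)·!2 = 28·1 = 28
  i=7: C(8,7)·!1 = 8·0 = 0
  i=8: C(8,8)·!0 = 1·1 = 1
Total = 29.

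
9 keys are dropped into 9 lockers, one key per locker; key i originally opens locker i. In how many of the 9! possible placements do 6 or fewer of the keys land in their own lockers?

Sum C(9,i)·!(9-i) for i = 0..6:
  i=0: C(9,0)·!9 = 1·133496 = 133496
  i=1: C(9,1)·!8 = 9·14833 = 133497
  i=2: C(9,2)·!7 = 36·1854 = 66744
  i=3: C(9,3)·!6 = 84·265 = 22260
  i=4: C(9,4)·!5 = 126·44 = 5544
  i=5: C(9,5)·!4 = 126·9 = 1134
  i=6: C(9,6)·!3 = 84·2 = 168
Total = 362843.

362843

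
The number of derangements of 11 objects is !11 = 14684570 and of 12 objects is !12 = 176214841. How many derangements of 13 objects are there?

2290792932

!13 = (13-1)·(!12 + !11) = 12·(176214841 + 14684570) = 12·190899411 = 2290792932.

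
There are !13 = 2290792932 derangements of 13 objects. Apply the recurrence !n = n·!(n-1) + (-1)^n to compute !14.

!14 = 14·2290792932 + 1 = 32071101049.

32071101049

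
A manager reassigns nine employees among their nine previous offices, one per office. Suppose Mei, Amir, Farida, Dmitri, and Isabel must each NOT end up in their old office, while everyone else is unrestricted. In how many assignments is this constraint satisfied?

205056

Let A_j be the event that the j-th constrained one is fixed. By inclusion-exclusion over the 5 events:
Σ_{j=0}^{5} (-1)^j C(5,j)(9-j)!
= C(5,0)·9! - C(5,1)·8! + C(5,2)·7! - C(5,3)·6! + C(5,4)·5! - C(5,5)·4!
= 362880 - 201600 + 50400 - 7200 + 600 - 24
= 205056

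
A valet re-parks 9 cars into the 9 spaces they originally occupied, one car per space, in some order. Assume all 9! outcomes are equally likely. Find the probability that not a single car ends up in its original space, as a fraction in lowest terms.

Favorable outcomes: !9 = 133496.
Total outcomes: 9! = 362880.
Probability = 133496/362880 = 16687/45360.

16687/45360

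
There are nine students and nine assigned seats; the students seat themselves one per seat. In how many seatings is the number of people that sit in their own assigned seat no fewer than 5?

1339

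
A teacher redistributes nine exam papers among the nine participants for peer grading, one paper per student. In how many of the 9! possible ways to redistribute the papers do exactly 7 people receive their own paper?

Choose which 7 of the 9 are fixed: C(9,7) = 36.
The remaining 2 must be deranged: !2 = 1.
Total: 36 × 1 = 36.

36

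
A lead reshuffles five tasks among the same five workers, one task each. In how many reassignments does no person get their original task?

44

!5 = 5! · Σ_{k=0}^{5} (-1)^k/k!
= 5! - 5!/1! + 5!/2! - 5!/3! + 5!/4! - 5!/5!
= 120 - 120 + 60 - 20 + 5 - 1
= 44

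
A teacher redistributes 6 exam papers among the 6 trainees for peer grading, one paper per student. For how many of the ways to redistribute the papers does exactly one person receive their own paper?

Pick the single fixed position: C(6,1) = 6 ways.
The other 5 form a derangement: !5 = 44.
Total: 6 × 44 = 264.

264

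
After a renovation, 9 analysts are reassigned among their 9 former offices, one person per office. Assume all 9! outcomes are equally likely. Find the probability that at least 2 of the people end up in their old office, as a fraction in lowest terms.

95887/362880

Favorable outcomes: Σ_{i≥2} C(9,i)·!(9-i) = 36·1854 + 84·265 + 126·44 + 126·9 + 84·2 + 36·1 + 9·0 + 1·1 = 95887.
Total outcomes: 9! = 362880.
Probability = 95887/362880 = 95887/362880.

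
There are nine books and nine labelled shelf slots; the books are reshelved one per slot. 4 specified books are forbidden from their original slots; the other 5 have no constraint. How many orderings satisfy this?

229080

Let A_j be the event that the j-th constrained one is fixed. By inclusion-exclusion over the 4 events:
Σ_{j=0}^{4} (-1)^j C(4,j)(9-j)!
= C(4,0)·9! - C(4,1)·8! + C(4,2)·7! - C(4,3)·6! + C(4,4)·5!
= 362880 - 161280 + 30240 - 2880 + 120
= 229080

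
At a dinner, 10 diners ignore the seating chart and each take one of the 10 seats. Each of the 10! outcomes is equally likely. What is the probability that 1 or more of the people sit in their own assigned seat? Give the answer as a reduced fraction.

28319/44800

Favorable outcomes: Σ_{i≥1} C(10,i)·!(10-i) = 10·133496 + 45·14833 + 120·1854 + 210·265 + 252·44 + 210·9 + 120·2 + 45·1 + 10·0 + 1·1 = 2293839.
Total outcomes: 10! = 3628800.
Probability = 2293839/3628800 = 28319/44800.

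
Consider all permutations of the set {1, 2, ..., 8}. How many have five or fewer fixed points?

Sum C(8,i)·!(8-i) for i = 0..5:
  i=0: C(8,0)·!8 = 1·14833 = 14833
  i=1: C(8,1)·!7 = 8·1854 = 14832
  i=2: C(8,2)·!6 = 28·265 = 7420
  i=3: C(8,3)·!5 = 56·44 = 2464
  i=4: C(8,4)·!4 = 70·9 = 630
  i=5: C(8,5)·!3 = 56·2 = 112
Total = 40291.

40291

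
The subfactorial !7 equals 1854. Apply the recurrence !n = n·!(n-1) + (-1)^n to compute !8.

14833

!8 = 8·1854 + 1 = 14833.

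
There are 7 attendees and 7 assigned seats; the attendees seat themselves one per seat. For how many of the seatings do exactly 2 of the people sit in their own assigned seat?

Choose which 2 of the 7 are fixed: C(7,2) = 21.
The other 5 form a derangement: !5 = 44.
Total: 21 × 44 = 924.

924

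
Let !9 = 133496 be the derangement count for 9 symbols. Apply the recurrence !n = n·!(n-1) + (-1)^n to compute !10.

1334961

!10 = 10·133496 + 1 = 1334961.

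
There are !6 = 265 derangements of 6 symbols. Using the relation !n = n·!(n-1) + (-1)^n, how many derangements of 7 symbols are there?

1854

!7 = 7·265 - 1 = 1854.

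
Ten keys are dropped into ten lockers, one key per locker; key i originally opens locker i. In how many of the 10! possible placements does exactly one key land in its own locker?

1334960

Choose which one of the 10 is fixed: C(10,1) = 10.
The remaining 9 must be deranged: !9 = 133496.
Total: 10 × 133496 = 1334960.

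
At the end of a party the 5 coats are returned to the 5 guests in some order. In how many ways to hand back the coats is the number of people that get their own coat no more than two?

109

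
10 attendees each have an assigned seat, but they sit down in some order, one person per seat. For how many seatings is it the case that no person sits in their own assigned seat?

1334961

!10 is the nearest integer to 10!/e.
10! = 3628800, and 3628800/e ≈ 1334960.92, so !10 = 1334961.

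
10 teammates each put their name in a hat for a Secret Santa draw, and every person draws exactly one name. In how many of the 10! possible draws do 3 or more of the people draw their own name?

# with exactly i fixed is C(10,i)·!(10-i); sum over i=3..10:
  i=3: C(10,3)·!7 = 120·1854 = 222480
  i=4: C(10,4)·!6 = 210·265 = 55650
  i=5: C(10,5)·!5 = 252·44 = 11088
  i=6: C(10,6)·!4 = 210·9 = 1890
  i=7: C(10,7)·!3 = 120·2 = 240
  i=8: C(10,8)·!2 = 45·1 = 45
  i=9: C(10,9)·!1 = 10·0 = 0
  i=10: C(10,10)·!0 = 1·1 = 1
Total = 291394.

291394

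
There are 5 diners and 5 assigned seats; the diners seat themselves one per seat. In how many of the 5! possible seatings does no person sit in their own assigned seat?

Use !n = n·!(n-1) + (-1)^n.
!5 = 5·9 - 1 = 44

44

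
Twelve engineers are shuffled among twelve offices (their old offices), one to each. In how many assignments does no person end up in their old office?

176214841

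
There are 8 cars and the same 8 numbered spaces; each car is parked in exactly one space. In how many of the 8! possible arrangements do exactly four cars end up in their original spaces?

630

Pick the 4 fixed positions: C(8,4) = 70 ways.
The other 4 form a derangement: !4 = 9.
Total: 70 × 9 = 630.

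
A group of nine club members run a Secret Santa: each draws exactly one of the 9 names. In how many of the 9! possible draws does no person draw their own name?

!9 = 9! · Σ_{k=0}^{9} (-1)^k/k!
= 9! - 9!/1! + 9!/2! - 9!/3! + 9!/4! - 9!/5! + 9!/6! - 9!/7! + 9!/8! - 9!/9!
= 362880 - 362880 + 181440 - 60480 + 15120 - 3024 + 504 - 72 + 9 - 1
= 133496

133496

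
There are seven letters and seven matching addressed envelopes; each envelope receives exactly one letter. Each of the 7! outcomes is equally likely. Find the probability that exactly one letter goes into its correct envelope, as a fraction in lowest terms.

53/144

Favorable outcomes: C(7,1)·!6 = 7·265 = 1855.
Total outcomes: 7! = 5040.
Probability = 1855/5040 = 53/144.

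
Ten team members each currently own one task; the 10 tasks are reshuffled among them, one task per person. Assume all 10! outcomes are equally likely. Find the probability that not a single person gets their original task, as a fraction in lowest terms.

Favorable outcomes: !10 = 1334961.
Total outcomes: 10! = 3628800.
Probability = 1334961/3628800 = 16481/44800.

16481/44800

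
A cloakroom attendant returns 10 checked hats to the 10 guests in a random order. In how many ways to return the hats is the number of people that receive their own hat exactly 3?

Pick the 3 fixed positions: C(10,3) = 120 ways.
The other 7 form a derangement: !7 = 1854.
Total: 120 × 1854 = 222480.

222480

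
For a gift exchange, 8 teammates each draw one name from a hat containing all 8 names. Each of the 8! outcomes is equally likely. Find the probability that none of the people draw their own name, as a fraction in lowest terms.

2119/5760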